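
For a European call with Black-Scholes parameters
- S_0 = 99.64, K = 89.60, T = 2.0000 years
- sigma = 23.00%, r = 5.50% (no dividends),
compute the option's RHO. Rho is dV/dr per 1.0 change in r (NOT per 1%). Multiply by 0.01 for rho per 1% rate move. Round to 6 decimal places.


d1 = 0.8273406678; d2 = 0.5020715485
phi(d1) = 0.2833181456; exp(-qT) = 1.0000000000; exp(-rT) = 0.8958341353
N(d2) = 0.6921914036
Rho = K*T*exp(-rT)*N(d2) = 89.6000 * 2.0000 * 0.8958341353 * 0.6921914036 = 111.119893

Answer: Rho = 111.119893


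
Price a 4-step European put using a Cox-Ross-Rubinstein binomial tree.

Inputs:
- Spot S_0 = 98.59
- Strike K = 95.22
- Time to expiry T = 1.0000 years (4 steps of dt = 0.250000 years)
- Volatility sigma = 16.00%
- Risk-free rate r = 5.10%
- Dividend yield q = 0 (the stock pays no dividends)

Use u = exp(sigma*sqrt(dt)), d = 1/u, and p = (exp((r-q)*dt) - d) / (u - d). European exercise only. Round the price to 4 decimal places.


dt = T/N = 0.250000
u = exp(sigma*sqrt(dt)) = 1.083287; d = 1/u = 0.923116
p = (exp((r-q)*dt) - d) / (u - d) = 0.560123
Discount per step: exp(-r*dt) = 0.987331
Stock lattice S(k, i) with i counting down-moves:
  k=0: S(0,0) = 98.5900
  k=1: S(1,0) = 106.8013; S(1,1) = 91.0100
  k=2: S(2,0) = 115.6964; S(2,1) = 98.5900; S(2,2) = 84.0129
  k=3: S(3,0) = 125.3325; S(3,1) = 106.8013; S(3,2) = 91.0100; S(3,3) = 77.5536
  k=4: S(4,0) = 135.7710; S(4,1) = 115.6964; S(4,2) = 98.5900; S(4,3) = 84.0129; S(4,4) = 71.5910
Terminal payoffs V(N, i) = max(K - S_T, 0):
  V(4,0) = 0.000000; V(4,1) = 0.000000; V(4,2) = 0.000000; V(4,3) = 11.207144; V(4,4) = 23.628966
Backward induction: V(k, i) = exp(-r*dt) * [p * V(k+1, i) + (1-p) * V(k+1, i+1)].
  V(3,0) = exp(-r*dt) * [p*0.000000 + (1-p)*0.000000] = 0.000000
  V(3,1) = exp(-r*dt) * [p*0.000000 + (1-p)*0.000000] = 0.000000
  V(3,2) = exp(-r*dt) * [p*0.000000 + (1-p)*11.207144] = 4.867311
  V(3,3) = exp(-r*dt) * [p*11.207144 + (1-p)*23.628966] = 16.460011
  V(2,0) = exp(-r*dt) * [p*0.000000 + (1-p)*0.000000] = 0.000000
  V(2,1) = exp(-r*dt) * [p*0.000000 + (1-p)*4.867311] = 2.113894
  V(2,2) = exp(-r*dt) * [p*4.867311 + (1-p)*16.460011] = 9.840406
  V(1,0) = exp(-r*dt) * [p*0.000000 + (1-p)*2.113894] = 0.918073
  V(1,1) = exp(-r*dt) * [p*2.113894 + (1-p)*9.840406] = 5.442771
  V(0,0) = exp(-r*dt) * [p*0.918073 + (1-p)*5.442771] = 2.871538

Answer: Price = V(0,0) = 2.8715


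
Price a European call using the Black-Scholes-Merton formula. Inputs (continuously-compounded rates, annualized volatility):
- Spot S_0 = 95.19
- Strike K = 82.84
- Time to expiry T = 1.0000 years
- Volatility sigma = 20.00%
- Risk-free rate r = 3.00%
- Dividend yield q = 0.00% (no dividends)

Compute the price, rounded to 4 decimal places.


Answer: Price = 16.7345

Derivation:
d1 = (ln(S/K) + (r - q + 0.5*sigma^2) * T) / (sigma * sqrt(T)) = 0.94481929
d2 = d1 - sigma * sqrt(T) = 0.74481929
exp(-rT) = 0.97044553; exp(-qT) = 1.00000000
C = S_0 * exp(-qT) * N(d1) - K * exp(-rT) * N(d2)
N(d1) = 0.82762443; N(d2) = 0.77180951
C = 95.1900 * 1.00000000 * 0.82762443 - 82.8400 * 0.97044553 * 0.77180951 = 16.7345


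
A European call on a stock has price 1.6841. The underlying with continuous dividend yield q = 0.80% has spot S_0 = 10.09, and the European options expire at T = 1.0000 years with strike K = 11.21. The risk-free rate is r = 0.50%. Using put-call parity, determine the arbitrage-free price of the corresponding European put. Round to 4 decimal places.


Put-call parity: C - P = S_0 * exp(-qT) - K * exp(-rT).
S_0 * exp(-qT) = 10.0900 * 0.99203191 = 10.00960202
K * exp(-rT) = 11.2100 * 0.99501248 = 11.15408989
P = C - S*exp(-qT) + K*exp(-rT)
P = 1.6841 - 10.00960202 + 11.15408989 = 2.8286

Answer: Put price = 2.8286


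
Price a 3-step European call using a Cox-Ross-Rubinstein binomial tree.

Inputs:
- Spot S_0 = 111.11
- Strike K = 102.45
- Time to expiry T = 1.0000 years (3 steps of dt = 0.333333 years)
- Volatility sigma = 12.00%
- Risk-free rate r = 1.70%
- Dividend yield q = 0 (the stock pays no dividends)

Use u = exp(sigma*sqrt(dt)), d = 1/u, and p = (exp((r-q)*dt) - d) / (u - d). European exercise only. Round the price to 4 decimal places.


Answer: Price = V(0,0) = 11.6824

Derivation:
dt = T/N = 0.333333
u = exp(sigma*sqrt(dt)) = 1.071738; d = 1/u = 0.933063
p = (exp((r-q)*dt) - d) / (u - d) = 0.523665
Discount per step: exp(-r*dt) = 0.994349
Stock lattice S(k, i) with i counting down-moves:
  k=0: S(0,0) = 111.1100
  k=1: S(1,0) = 119.0809; S(1,1) = 103.6727
  k=2: S(2,0) = 127.6235; S(2,1) = 111.1100; S(2,2) = 96.7332
  k=3: S(3,0) = 136.7790; S(3,1) = 119.0809; S(3,2) = 103.6727; S(3,3) = 90.2582
Terminal payoffs V(N, i) = max(S_T - K, 0):
  V(3,0) = 34.329043; V(3,1) = 16.630857; V(3,2) = 1.222684; V(3,3) = 0.000000
Backward induction: V(k, i) = exp(-r*dt) * [p * V(k+1, i) + (1-p) * V(k+1, i+1)].
  V(2,0) = exp(-r*dt) * [p*34.329043 + (1-p)*16.630857] = 25.752439
  V(2,1) = exp(-r*dt) * [p*16.630857 + (1-p)*1.222684] = 9.238908
  V(2,2) = exp(-r*dt) * [p*1.222684 + (1-p)*0.000000] = 0.636659
  V(1,0) = exp(-r*dt) * [p*25.752439 + (1-p)*9.238908] = 17.785402
  V(1,1) = exp(-r*dt) * [p*9.238908 + (1-p)*0.636659] = 5.112307
  V(0,0) = exp(-r*dt) * [p*17.785402 + (1-p)*5.112307] = 11.682380


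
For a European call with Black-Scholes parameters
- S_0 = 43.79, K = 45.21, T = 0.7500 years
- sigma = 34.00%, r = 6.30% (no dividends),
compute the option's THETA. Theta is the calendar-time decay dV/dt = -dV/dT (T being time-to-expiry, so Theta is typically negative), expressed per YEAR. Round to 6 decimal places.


Answer: Theta = -4.617273

Derivation:
d1 = 0.1993121111; d2 = -0.0951365262
phi(d1) = 0.3910964039; exp(-qT) = 1.0000000000; exp(-rT) = 0.9538489056
Theta = -S*exp(-qT)*phi(d1)*sigma/(2*sqrt(T)) - r*K*exp(-rT)*N(d2) + q*S*exp(-qT)*N(d1)
N(d1) = 0.5789906970; N(d2) = 0.4621031930; sqrt(T) = 0.8660254038
Term 1 = -43.7900 * 1.0000000000 * 0.3910964039 * 0.3400 / (2 * 0.8660254038) = -3.3618401340
Term 2 = -0.0630 * 45.2100 * 0.9538489056 * 0.4621031930 = -1.2554332064
Term 3 = 0 (no dividend yield, q = 0)
Theta = -3.3618401340 + (-1.2554332064) + (0.0000000000) = -4.617273


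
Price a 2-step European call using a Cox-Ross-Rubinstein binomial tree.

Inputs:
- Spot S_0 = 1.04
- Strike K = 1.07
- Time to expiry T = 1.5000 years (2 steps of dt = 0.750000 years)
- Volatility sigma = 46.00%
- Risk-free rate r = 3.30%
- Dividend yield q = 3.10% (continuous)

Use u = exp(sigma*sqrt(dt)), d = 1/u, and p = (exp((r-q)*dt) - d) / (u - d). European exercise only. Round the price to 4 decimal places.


dt = T/N = 0.750000
u = exp(sigma*sqrt(dt)) = 1.489398; d = 1/u = 0.671412
p = (exp((r-q)*dt) - d) / (u - d) = 0.403539
Discount per step: exp(-r*dt) = 0.975554
Stock lattice S(k, i) with i counting down-moves:
  k=0: S(0,0) = 1.0400
  k=1: S(1,0) = 1.5490; S(1,1) = 0.6983
  k=2: S(2,0) = 2.3070; S(2,1) = 1.0400; S(2,2) = 0.4688
Terminal payoffs V(N, i) = max(S_T - K, 0):
  V(2,0) = 1.237037; V(2,1) = 0.000000; V(2,2) = 0.000000
Backward induction: V(k, i) = exp(-r*dt) * [p * V(k+1, i) + (1-p) * V(k+1, i+1)].
  V(1,0) = exp(-r*dt) * [p*1.237037 + (1-p)*0.000000] = 0.486989
  V(1,1) = exp(-r*dt) * [p*0.000000 + (1-p)*0.000000] = 0.000000
  V(0,0) = exp(-r*dt) * [p*0.486989 + (1-p)*0.000000] = 0.191715

Answer: Price = V(0,0) = 0.1917


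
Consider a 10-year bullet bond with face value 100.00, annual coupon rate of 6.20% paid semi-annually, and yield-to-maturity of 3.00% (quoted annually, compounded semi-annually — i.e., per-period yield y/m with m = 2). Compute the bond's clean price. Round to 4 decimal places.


Coupon per period c = face * coupon_rate / m = 3.100000
Periods per year m = 2; per-period yield y/m = 0.015000
Number of cashflows N = 20
Cashflows (t years, CF_t, discount factor 1/(1+y/m)^(m*t), PV):
  t = 0.5000: CF_t = 3.100000, DF = 0.985222, PV = 3.054187
  t = 1.0000: CF_t = 3.100000, DF = 0.970662, PV = 3.009051
  t = 1.5000: CF_t = 3.100000, DF = 0.956317, PV = 2.964583
  t = 2.0000: CF_t = 3.100000, DF = 0.942184, PV = 2.920771
  t = 2.5000: CF_t = 3.100000, DF = 0.928260, PV = 2.877607
  t = 3.0000: CF_t = 3.100000, DF = 0.914542, PV = 2.835081
  t = 3.5000: CF_t = 3.100000, DF = 0.901027, PV = 2.793183
  t = 4.0000: CF_t = 3.100000, DF = 0.887711, PV = 2.751904
  t = 4.5000: CF_t = 3.100000, DF = 0.874592, PV = 2.711236
  t = 5.0000: CF_t = 3.100000, DF = 0.861667, PV = 2.671168
  t = 5.5000: CF_t = 3.100000, DF = 0.848933, PV = 2.631693
  t = 6.0000: CF_t = 3.100000, DF = 0.836387, PV = 2.592801
  t = 6.5000: CF_t = 3.100000, DF = 0.824027, PV = 2.554484
  t = 7.0000: CF_t = 3.100000, DF = 0.811849, PV = 2.516733
  t = 7.5000: CF_t = 3.100000, DF = 0.799852, PV = 2.479540
  t = 8.0000: CF_t = 3.100000, DF = 0.788031, PV = 2.442896
  t = 8.5000: CF_t = 3.100000, DF = 0.776385, PV = 2.406794
  t = 9.0000: CF_t = 3.100000, DF = 0.764912, PV = 2.371226
  t = 9.5000: CF_t = 3.100000, DF = 0.753607, PV = 2.336183
  t = 10.0000: CF_t = 103.100000, DF = 0.742470, PV = 76.548700
Price P = sum_t PV_t = 127.469822

Answer: Price = 127.4698


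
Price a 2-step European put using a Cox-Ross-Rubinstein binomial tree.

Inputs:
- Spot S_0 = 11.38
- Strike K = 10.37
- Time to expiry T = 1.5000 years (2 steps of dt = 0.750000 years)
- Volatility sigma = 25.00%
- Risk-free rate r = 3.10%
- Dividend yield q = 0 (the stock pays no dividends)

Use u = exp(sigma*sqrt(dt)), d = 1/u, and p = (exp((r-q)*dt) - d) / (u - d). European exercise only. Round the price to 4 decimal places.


dt = T/N = 0.750000
u = exp(sigma*sqrt(dt)) = 1.241731; d = 1/u = 0.805327
p = (exp((r-q)*dt) - d) / (u - d) = 0.499984
Discount per step: exp(-r*dt) = 0.977018
Stock lattice S(k, i) with i counting down-moves:
  k=0: S(0,0) = 11.3800
  k=1: S(1,0) = 14.1309; S(1,1) = 9.1646
  k=2: S(2,0) = 17.5468; S(2,1) = 11.3800; S(2,2) = 7.3805
Terminal payoffs V(N, i) = max(K - S_T, 0):
  V(2,0) = 0.000000; V(2,1) = 0.000000; V(2,2) = 2.989475
Backward induction: V(k, i) = exp(-r*dt) * [p * V(k+1, i) + (1-p) * V(k+1, i+1)].
  V(1,0) = exp(-r*dt) * [p*0.000000 + (1-p)*0.000000] = 0.000000
  V(1,1) = exp(-r*dt) * [p*0.000000 + (1-p)*2.989475] = 1.460431
  V(0,0) = exp(-r*dt) * [p*0.000000 + (1-p)*1.460431] = 0.713456

Answer: Price = V(0,0) = 0.7135


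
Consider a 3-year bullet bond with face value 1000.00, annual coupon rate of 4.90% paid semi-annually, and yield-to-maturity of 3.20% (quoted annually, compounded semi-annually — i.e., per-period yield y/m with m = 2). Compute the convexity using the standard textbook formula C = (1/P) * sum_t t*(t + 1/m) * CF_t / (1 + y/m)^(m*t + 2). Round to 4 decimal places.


Answer: Convexity = 9.4101

Derivation:
Coupon per period c = face * coupon_rate / m = 24.500000
Periods per year m = 2; per-period yield y/m = 0.016000
Number of cashflows N = 6
Cashflows (t years, CF_t, discount factor 1/(1+y/m)^(m*t), PV):
  t = 0.5000: CF_t = 24.500000, DF = 0.984252, PV = 24.114173
  t = 1.0000: CF_t = 24.500000, DF = 0.968752, PV = 23.734422
  t = 1.5000: CF_t = 24.500000, DF = 0.953496, PV = 23.360652
  t = 2.0000: CF_t = 24.500000, DF = 0.938480, PV = 22.992768
  t = 2.5000: CF_t = 24.500000, DF = 0.923701, PV = 22.630677
  t = 3.0000: CF_t = 1024.500000, DF = 0.909155, PV = 931.428913
Price P = sum_t PV_t = 1048.261606
Convexity numerator sum_t t*(t + 1/m) * CF_t / (1+y/m)^(m*t + 2):
  t = 0.5000: term = 11.680326
  t = 1.0000: term = 34.489152
  t = 1.5000: term = 67.892031
  t = 2.0000: term = 111.371442
  t = 2.5000: term = 164.426341
  t = 3.0000: term = 9474.397425
Convexity = (1/P) * sum = 9864.256716 / 1048.261606 = 9.410110


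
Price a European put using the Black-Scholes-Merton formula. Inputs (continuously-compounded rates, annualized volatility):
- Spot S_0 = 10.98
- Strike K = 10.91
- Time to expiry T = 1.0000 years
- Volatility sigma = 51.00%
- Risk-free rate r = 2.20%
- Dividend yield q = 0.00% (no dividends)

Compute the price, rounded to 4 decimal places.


d1 = (ln(S/K) + (r - q + 0.5*sigma^2) * T) / (sigma * sqrt(T)) = 0.31067772
d2 = d1 - sigma * sqrt(T) = -0.19932228
exp(-rT) = 0.97824024; exp(-qT) = 1.00000000
P = K * exp(-rT) * N(-d2) - S_0 * exp(-qT) * N(-d1)
N(-d1) = 0.37802282; N(-d2) = 0.57899467
P = 10.9100 * 0.97824024 * 0.57899467 - 10.9800 * 1.00000000 * 0.37802282 = 2.0287

Answer: Price = 2.0287


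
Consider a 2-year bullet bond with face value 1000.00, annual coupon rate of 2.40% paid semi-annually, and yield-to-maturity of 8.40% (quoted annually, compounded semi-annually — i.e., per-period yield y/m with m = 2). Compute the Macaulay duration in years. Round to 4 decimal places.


Coupon per period c = face * coupon_rate / m = 12.000000
Periods per year m = 2; per-period yield y/m = 0.042000
Number of cashflows N = 4
Cashflows (t years, CF_t, discount factor 1/(1+y/m)^(m*t), PV):
  t = 0.5000: CF_t = 12.000000, DF = 0.959693, PV = 11.516315
  t = 1.0000: CF_t = 12.000000, DF = 0.921010, PV = 11.052126
  t = 1.5000: CF_t = 12.000000, DF = 0.883887, PV = 10.606646
  t = 2.0000: CF_t = 1012.000000, DF = 0.848260, PV = 858.439389
Price P = sum_t PV_t = 891.614475
Macaulay numerator sum_t t * PV_t:
  t * PV_t at t = 0.5000: 5.758157
  t * PV_t at t = 1.0000: 11.052126
  t * PV_t at t = 1.5000: 15.909970
  t * PV_t at t = 2.0000: 1716.878778
Macaulay duration D = (sum_t t * PV_t) / P = 1749.599030 / 891.614475 = 1.962282

Answer: Macaulay duration = 1.9623 years


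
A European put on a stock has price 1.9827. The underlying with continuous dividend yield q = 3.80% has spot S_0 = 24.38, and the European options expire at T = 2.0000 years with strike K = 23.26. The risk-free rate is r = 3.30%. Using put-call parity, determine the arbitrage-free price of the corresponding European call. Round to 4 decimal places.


Put-call parity: C - P = S_0 * exp(-qT) - K * exp(-rT).
S_0 * exp(-qT) = 24.3800 * 0.92681621 = 22.59577912
K * exp(-rT) = 23.2600 * 0.93613086 = 21.77440390
C = P + S*exp(-qT) - K*exp(-rT)
C = 1.9827 + 22.59577912 - 21.77440390 = 2.8041

Answer: Call price = 2.8041


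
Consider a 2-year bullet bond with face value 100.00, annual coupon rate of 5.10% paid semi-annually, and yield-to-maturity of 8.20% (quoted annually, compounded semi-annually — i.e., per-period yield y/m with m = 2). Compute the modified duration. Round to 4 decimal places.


Coupon per period c = face * coupon_rate / m = 2.550000
Periods per year m = 2; per-period yield y/m = 0.041000
Number of cashflows N = 4
Cashflows (t years, CF_t, discount factor 1/(1+y/m)^(m*t), PV):
  t = 0.5000: CF_t = 2.550000, DF = 0.960615, PV = 2.449568
  t = 1.0000: CF_t = 2.550000, DF = 0.922781, PV = 2.353091
  t = 1.5000: CF_t = 2.550000, DF = 0.886437, PV = 2.260414
  t = 2.0000: CF_t = 102.550000, DF = 0.851524, PV = 87.323824
Price P = sum_t PV_t = 94.386897
First compute Macaulay numerator sum_t t * PV_t:
  t * PV_t at t = 0.5000: 1.224784
  t * PV_t at t = 1.0000: 2.353091
  t * PV_t at t = 1.5000: 3.390621
  t * PV_t at t = 2.0000: 174.647648
Macaulay duration D = 181.616144 / 94.386897 = 1.924167
Modified duration = D / (1 + y/m) = 1.924167 / (1 + 0.041000) = 1.848383

Answer: Modified duration = 1.8484


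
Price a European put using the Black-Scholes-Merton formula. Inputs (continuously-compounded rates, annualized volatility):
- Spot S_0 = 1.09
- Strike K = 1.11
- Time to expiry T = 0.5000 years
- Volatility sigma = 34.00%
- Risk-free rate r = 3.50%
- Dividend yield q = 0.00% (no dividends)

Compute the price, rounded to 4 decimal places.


Answer: Price = 0.1047

Derivation:
d1 = (ln(S/K) + (r - q + 0.5*sigma^2) * T) / (sigma * sqrt(T)) = 0.11737008
d2 = d1 - sigma * sqrt(T) = -0.12304623
exp(-rT) = 0.98265224; exp(-qT) = 1.00000000
P = K * exp(-rT) * N(-d2) - S_0 * exp(-qT) * N(-d1)
N(-d1) = 0.45328340; N(-d2) = 0.54896475
P = 1.1100 * 0.98265224 * 0.54896475 - 1.0900 * 1.00000000 * 0.45328340 = 0.1047


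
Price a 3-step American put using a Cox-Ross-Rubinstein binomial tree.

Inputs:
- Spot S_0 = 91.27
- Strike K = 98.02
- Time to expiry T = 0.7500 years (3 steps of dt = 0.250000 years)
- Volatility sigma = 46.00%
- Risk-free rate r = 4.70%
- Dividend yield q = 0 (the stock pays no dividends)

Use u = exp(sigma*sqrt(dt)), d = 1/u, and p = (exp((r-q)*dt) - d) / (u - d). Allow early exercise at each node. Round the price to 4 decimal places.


Answer: Price = V(0,0) = 17.6797

Derivation:
dt = T/N = 0.250000
u = exp(sigma*sqrt(dt)) = 1.258600; d = 1/u = 0.794534
p = (exp((r-q)*dt) - d) / (u - d) = 0.468221
Discount per step: exp(-r*dt) = 0.988319
Stock lattice S(k, i) with i counting down-moves:
  k=0: S(0,0) = 91.2700
  k=1: S(1,0) = 114.8724; S(1,1) = 72.5171
  k=2: S(2,0) = 144.5784; S(2,1) = 91.2700; S(2,2) = 57.6173
  k=3: S(3,0) = 181.9664; S(3,1) = 114.8724; S(3,2) = 72.5171; S(3,3) = 45.7788
Terminal payoffs V(N, i) = max(K - S_T, 0):
  V(3,0) = 0.000000; V(3,1) = 0.000000; V(3,2) = 25.502918; V(3,3) = 52.241152
Backward induction: V(k, i) = exp(-r*dt) * [p * V(k+1, i) + (1-p) * V(k+1, i+1)]; then take max(V_cont, immediate exercise) for American.
  V(2,0) = exp(-r*dt) * [p*0.000000 + (1-p)*0.000000] = 0.000000; exercise = 0.000000; V(2,0) = max -> 0.000000
  V(2,1) = exp(-r*dt) * [p*0.000000 + (1-p)*25.502918] = 13.403493; exercise = 6.750000; V(2,1) = max -> 13.403493
  V(2,2) = exp(-r*dt) * [p*25.502918 + (1-p)*52.241152] = 39.257747; exercise = 40.402742; V(2,2) = max -> 40.402742
  V(1,0) = exp(-r*dt) * [p*0.000000 + (1-p)*13.403493] = 7.044434; exercise = 0.000000; V(1,0) = max -> 7.044434
  V(1,1) = exp(-r*dt) * [p*13.403493 + (1-p)*40.402742] = 27.436838; exercise = 25.502918; V(1,1) = max -> 27.436838
  V(0,0) = exp(-r*dt) * [p*7.044434 + (1-p)*27.436838] = 17.679722; exercise = 6.750000; V(0,0) = max -> 17.679722


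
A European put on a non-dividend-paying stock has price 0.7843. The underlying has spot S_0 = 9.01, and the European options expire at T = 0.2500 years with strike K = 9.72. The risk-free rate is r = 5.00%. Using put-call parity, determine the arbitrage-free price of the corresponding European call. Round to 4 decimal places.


Answer: Call price = 0.1950

Derivation:
Put-call parity: C - P = S_0 * exp(-qT) - K * exp(-rT).
S_0 * exp(-qT) = 9.0100 * 1.00000000 = 9.01000000
K * exp(-rT) = 9.7200 * 0.98757780 = 9.59925622
C = P + S*exp(-qT) - K*exp(-rT)
C = 0.7843 + 9.01000000 - 9.59925622 = 0.1950


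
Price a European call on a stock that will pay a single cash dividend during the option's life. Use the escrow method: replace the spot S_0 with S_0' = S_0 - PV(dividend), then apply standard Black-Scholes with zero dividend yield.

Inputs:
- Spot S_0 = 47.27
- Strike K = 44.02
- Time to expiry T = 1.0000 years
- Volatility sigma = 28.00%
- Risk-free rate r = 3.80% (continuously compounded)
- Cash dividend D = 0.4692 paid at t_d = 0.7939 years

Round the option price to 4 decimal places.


PV(D) = D * exp(-r * t_d) = 0.4692 * 0.97028232 = 0.45525646
S_0' = S_0 - PV(D) = 47.2700 - 0.45525646 = 46.81474354
d1 = (ln(S_0'/K) + (r + sigma^2/2)*T) / (sigma*sqrt(T)) = 0.49555039
d2 = d1 - sigma*sqrt(T) = 0.21555039
exp(-rT) = 0.96271294
N(d1) = 0.68989417; N(d2) = 0.58533089
C = S_0' * N(d1) - K * exp(-rT) * N(d2) = 46.81474354 * 0.68989417 - 44.0200 * 0.96271294 * 0.58533089 = 7.4917

Answer: Price = 7.4917


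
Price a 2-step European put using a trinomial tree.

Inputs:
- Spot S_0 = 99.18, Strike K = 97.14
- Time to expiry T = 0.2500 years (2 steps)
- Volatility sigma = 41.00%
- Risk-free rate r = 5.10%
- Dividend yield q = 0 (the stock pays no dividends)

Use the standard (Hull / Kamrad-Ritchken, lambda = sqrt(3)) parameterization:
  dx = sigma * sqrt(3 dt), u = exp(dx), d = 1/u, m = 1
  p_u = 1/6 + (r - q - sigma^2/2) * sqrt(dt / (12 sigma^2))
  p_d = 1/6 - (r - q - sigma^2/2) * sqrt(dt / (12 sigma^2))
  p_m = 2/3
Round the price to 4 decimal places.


dt = T/N = 0.125000; dx = sigma*sqrt(3*dt) = 0.251073
u = exp(dx) = 1.285404; d = 1/u = 0.777966
p_u = 0.158439, p_m = 0.666667, p_d = 0.174894
Discount per step: exp(-r*dt) = 0.993645
Stock lattice S(k, j) with j the centered position index:
  k=0: S(0,+0) = 99.1800
  k=1: S(1,-1) = 77.1586; S(1,+0) = 99.1800; S(1,+1) = 127.4863
  k=2: S(2,-2) = 60.0268; S(2,-1) = 77.1586; S(2,+0) = 99.1800; S(2,+1) = 127.4863; S(2,+2) = 163.8714
Terminal payoffs V(N, j) = max(K - S_T, 0):
  V(2,-2) = 37.113209; V(2,-1) = 19.981351; V(2,+0) = 0.000000; V(2,+1) = 0.000000; V(2,+2) = 0.000000
Backward induction: V(k, j) = exp(-r*dt) * [p_u * V(k+1, j+1) + p_m * V(k+1, j) + p_d * V(k+1, j-1)]
  V(1,-1) = exp(-r*dt) * [p_u*0.000000 + p_m*19.981351 + p_d*37.113209] = 19.685875
  V(1,+0) = exp(-r*dt) * [p_u*0.000000 + p_m*0.000000 + p_d*19.981351] = 3.472408
  V(1,+1) = exp(-r*dt) * [p_u*0.000000 + p_m*0.000000 + p_d*0.000000] = 0.000000
  V(0,+0) = exp(-r*dt) * [p_u*0.000000 + p_m*3.472408 + p_d*19.685875] = 5.721288

Answer: Price = V(0,0) = 5.7213


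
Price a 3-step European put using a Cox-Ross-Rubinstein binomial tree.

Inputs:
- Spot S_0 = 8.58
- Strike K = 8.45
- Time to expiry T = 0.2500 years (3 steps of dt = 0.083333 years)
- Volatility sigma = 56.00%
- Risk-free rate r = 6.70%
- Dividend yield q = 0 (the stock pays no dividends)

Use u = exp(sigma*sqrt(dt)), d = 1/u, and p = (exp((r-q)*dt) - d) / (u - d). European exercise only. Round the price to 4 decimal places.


dt = T/N = 0.083333
u = exp(sigma*sqrt(dt)) = 1.175458; d = 1/u = 0.850732
p = (exp((r-q)*dt) - d) / (u - d) = 0.476915
Discount per step: exp(-r*dt) = 0.994432
Stock lattice S(k, i) with i counting down-moves:
  k=0: S(0,0) = 8.5800
  k=1: S(1,0) = 10.0854; S(1,1) = 7.2993
  k=2: S(2,0) = 11.8550; S(2,1) = 8.5800; S(2,2) = 6.2097
  k=3: S(3,0) = 13.9351; S(3,1) = 10.0854; S(3,2) = 7.2993; S(3,3) = 5.2828
Terminal payoffs V(N, i) = max(K - S_T, 0):
  V(3,0) = 0.000000; V(3,1) = 0.000000; V(3,2) = 1.150719; V(3,3) = 3.167182
Backward induction: V(k, i) = exp(-r*dt) * [p * V(k+1, i) + (1-p) * V(k+1, i+1)].
  V(2,0) = exp(-r*dt) * [p*0.000000 + (1-p)*0.000000] = 0.000000
  V(2,1) = exp(-r*dt) * [p*0.000000 + (1-p)*1.150719] = 0.598572
  V(2,2) = exp(-r*dt) * [p*1.150719 + (1-p)*3.167182] = 2.193220
  V(1,0) = exp(-r*dt) * [p*0.000000 + (1-p)*0.598572] = 0.311361
  V(1,1) = exp(-r*dt) * [p*0.598572 + (1-p)*2.193220] = 1.424731
  V(0,0) = exp(-r*dt) * [p*0.311361 + (1-p)*1.424731] = 0.888771

Answer: Price = V(0,0) = 0.8888


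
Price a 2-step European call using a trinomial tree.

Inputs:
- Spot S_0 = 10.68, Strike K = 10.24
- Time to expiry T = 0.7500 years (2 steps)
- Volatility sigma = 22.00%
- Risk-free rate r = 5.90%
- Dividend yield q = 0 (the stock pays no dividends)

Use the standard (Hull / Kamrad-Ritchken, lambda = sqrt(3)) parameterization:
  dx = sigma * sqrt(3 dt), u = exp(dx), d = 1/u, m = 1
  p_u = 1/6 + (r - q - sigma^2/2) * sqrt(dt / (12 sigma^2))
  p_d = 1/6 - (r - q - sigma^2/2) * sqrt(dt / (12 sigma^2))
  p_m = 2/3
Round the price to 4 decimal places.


Answer: Price = V(0,0) = 1.2621

Derivation:
dt = T/N = 0.375000; dx = sigma*sqrt(3*dt) = 0.233345
u = exp(dx) = 1.262817; d = 1/u = 0.791880
p_u = 0.194630, p_m = 0.666667, p_d = 0.138704
Discount per step: exp(-r*dt) = 0.978118
Stock lattice S(k, j) with j the centered position index:
  k=0: S(0,+0) = 10.6800
  k=1: S(1,-1) = 8.4573; S(1,+0) = 10.6800; S(1,+1) = 13.4869
  k=2: S(2,-2) = 6.6972; S(2,-1) = 8.4573; S(2,+0) = 10.6800; S(2,+1) = 13.4869; S(2,+2) = 17.0315
Terminal payoffs V(N, j) = max(S_T - K, 0):
  V(2,-2) = 0.000000; V(2,-1) = 0.000000; V(2,+0) = 0.440000; V(2,+1) = 3.246890; V(2,+2) = 6.791479
Backward induction: V(k, j) = exp(-r*dt) * [p_u * V(k+1, j+1) + p_m * V(k+1, j) + p_d * V(k+1, j-1)]
  V(1,-1) = exp(-r*dt) * [p_u*0.440000 + p_m*0.000000 + p_d*0.000000] = 0.083763
  V(1,+0) = exp(-r*dt) * [p_u*3.246890 + p_m*0.440000 + p_d*0.000000] = 0.905027
  V(1,+1) = exp(-r*dt) * [p_u*6.791479 + p_m*3.246890 + p_d*0.440000] = 3.469820
  V(0,+0) = exp(-r*dt) * [p_u*3.469820 + p_m*0.905027 + p_d*0.083763] = 1.262065


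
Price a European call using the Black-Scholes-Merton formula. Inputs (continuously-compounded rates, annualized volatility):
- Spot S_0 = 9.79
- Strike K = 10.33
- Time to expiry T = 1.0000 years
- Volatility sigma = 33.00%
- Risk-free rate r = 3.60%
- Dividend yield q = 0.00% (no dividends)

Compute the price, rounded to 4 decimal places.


d1 = (ln(S/K) + (r - q + 0.5*sigma^2) * T) / (sigma * sqrt(T)) = 0.11139143
d2 = d1 - sigma * sqrt(T) = -0.21860857
exp(-rT) = 0.96464029; exp(-qT) = 1.00000000
C = S_0 * exp(-qT) * N(d1) - K * exp(-rT) * N(d2)
N(d1) = 0.54434702; N(d2) = 0.41347749
C = 9.7900 * 1.00000000 * 0.54434702 - 10.3300 * 0.96464029 * 0.41347749 = 1.2090

Answer: Price = 1.2090


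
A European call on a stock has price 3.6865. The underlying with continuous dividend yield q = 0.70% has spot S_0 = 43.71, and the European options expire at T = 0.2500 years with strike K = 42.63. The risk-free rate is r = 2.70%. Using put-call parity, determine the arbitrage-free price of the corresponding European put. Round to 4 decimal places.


Answer: Put price = 2.3961

Derivation:
Put-call parity: C - P = S_0 * exp(-qT) - K * exp(-rT).
S_0 * exp(-qT) = 43.7100 * 0.99825153 = 43.63357439
K * exp(-rT) = 42.6300 * 0.99327273 = 42.34321648
P = C - S*exp(-qT) + K*exp(-rT)
P = 3.6865 - 43.63357439 + 42.34321648 = 2.3961


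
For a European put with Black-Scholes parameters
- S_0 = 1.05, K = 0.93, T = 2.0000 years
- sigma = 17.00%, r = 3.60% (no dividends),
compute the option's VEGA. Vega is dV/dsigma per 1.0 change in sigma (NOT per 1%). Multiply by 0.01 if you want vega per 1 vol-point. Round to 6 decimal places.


Answer: Vega = 0.386389

Derivation:
d1 = 0.9244832893; d2 = 0.6840669837
phi(d1) = 0.2602081974; exp(-qT) = 1.0000000000; exp(-rT) = 0.9305308958
Vega = S * exp(-qT) * phi(d1) * sqrt(T) = 1.0500 * 1.0000000000 * 0.2602081974 * 1.4142135624 = 0.386389


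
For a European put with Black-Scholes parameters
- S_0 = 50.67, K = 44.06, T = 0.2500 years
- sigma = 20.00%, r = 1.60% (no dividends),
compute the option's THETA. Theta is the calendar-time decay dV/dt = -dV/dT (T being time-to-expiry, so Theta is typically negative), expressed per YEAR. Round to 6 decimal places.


d1 = 1.4878167811; d2 = 1.3878167811
phi(d1) = 0.1318964782; exp(-qT) = 1.0000000000; exp(-rT) = 0.9960079893
Theta = -S*exp(-qT)*phi(d1)*sigma/(2*sqrt(T)) + r*K*exp(-rT)*N(-d2) - q*S*exp(-qT)*N(-d1)
N(-d1) = 0.0683996094; N(-d2) = 0.0825964218; sqrt(T) = 0.5000000000
Term 1 = -50.6700 * 1.0000000000 * 0.1318964782 * 0.2000 / (2 * 0.5000000000) = -1.3366389101
Term 2 = 0.0160 * 44.0600 * 0.9960079893 * 0.0825964218 = 0.0579947300
Term 3 = 0 (no dividend yield, q = 0)
Theta = -1.3366389101 + (0.0579947300) + (0.0000000000) = -1.278644

Answer: Theta = -1.278644


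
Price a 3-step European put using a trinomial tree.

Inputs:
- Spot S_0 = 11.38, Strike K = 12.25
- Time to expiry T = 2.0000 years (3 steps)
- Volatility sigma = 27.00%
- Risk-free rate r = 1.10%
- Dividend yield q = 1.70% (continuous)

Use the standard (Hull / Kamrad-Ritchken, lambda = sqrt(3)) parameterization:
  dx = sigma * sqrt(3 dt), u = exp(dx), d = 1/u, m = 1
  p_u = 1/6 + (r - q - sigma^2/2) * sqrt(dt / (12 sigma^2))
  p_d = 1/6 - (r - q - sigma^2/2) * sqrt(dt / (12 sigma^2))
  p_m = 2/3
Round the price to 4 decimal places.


Answer: Price = V(0,0) = 2.2393

Derivation:
dt = T/N = 0.666667; dx = sigma*sqrt(3*dt) = 0.381838
u = exp(dx) = 1.464974; d = 1/u = 0.682606
p_u = 0.129609, p_m = 0.666667, p_d = 0.203724
Discount per step: exp(-r*dt) = 0.992693
Stock lattice S(k, j) with j the centered position index:
  k=0: S(0,+0) = 11.3800
  k=1: S(1,-1) = 7.7681; S(1,+0) = 11.3800; S(1,+1) = 16.6714
  k=2: S(2,-2) = 5.3025; S(2,-1) = 7.7681; S(2,+0) = 11.3800; S(2,+1) = 16.6714; S(2,+2) = 24.4232
  k=3: S(3,-3) = 3.6195; S(3,-2) = 5.3025; S(3,-1) = 7.7681; S(3,+0) = 11.3800; S(3,+1) = 16.6714; S(3,+2) = 24.4232; S(3,+3) = 35.7793
Terminal payoffs V(N, j) = max(K - S_T, 0):
  V(3,-3) = 8.630469; V(3,-2) = 6.947480; V(3,-1) = 4.481945; V(3,+0) = 0.870000; V(3,+1) = 0.000000; V(3,+2) = 0.000000; V(3,+3) = 0.000000
Backward induction: V(k, j) = exp(-r*dt) * [p_u * V(k+1, j+1) + p_m * V(k+1, j) + p_d * V(k+1, j-1)]
  V(2,-2) = exp(-r*dt) * [p_u*4.481945 + p_m*6.947480 + p_d*8.630469] = 6.919858
  V(2,-1) = exp(-r*dt) * [p_u*0.870000 + p_m*4.481945 + p_d*6.947480] = 4.483097
  V(2,+0) = exp(-r*dt) * [p_u*0.000000 + p_m*0.870000 + p_d*4.481945] = 1.482172
  V(2,+1) = exp(-r*dt) * [p_u*0.000000 + p_m*0.000000 + p_d*0.870000] = 0.175945
  V(2,+2) = exp(-r*dt) * [p_u*0.000000 + p_m*0.000000 + p_d*0.000000] = 0.000000
  V(1,-1) = exp(-r*dt) * [p_u*1.482172 + p_m*4.483097 + p_d*6.919858] = 4.557036
  V(1,+0) = exp(-r*dt) * [p_u*0.175945 + p_m*1.482172 + p_d*4.483097] = 1.910175
  V(1,+1) = exp(-r*dt) * [p_u*0.000000 + p_m*0.175945 + p_d*1.482172] = 0.416188
  V(0,+0) = exp(-r*dt) * [p_u*0.416188 + p_m*1.910175 + p_d*4.557036] = 2.239289


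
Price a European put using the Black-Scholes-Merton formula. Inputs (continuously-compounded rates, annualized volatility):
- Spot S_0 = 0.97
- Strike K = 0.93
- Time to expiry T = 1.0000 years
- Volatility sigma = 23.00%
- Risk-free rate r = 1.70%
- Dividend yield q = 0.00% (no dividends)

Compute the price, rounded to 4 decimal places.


Answer: Price = 0.0612

Derivation:
d1 = (ln(S/K) + (r - q + 0.5*sigma^2) * T) / (sigma * sqrt(T)) = 0.37200646
d2 = d1 - sigma * sqrt(T) = 0.14200646
exp(-rT) = 0.98314368; exp(-qT) = 1.00000000
P = K * exp(-rT) * N(-d2) - S_0 * exp(-qT) * N(-d1)
N(-d1) = 0.35494402; N(-d2) = 0.44353745
P = 0.9300 * 0.98314368 * 0.44353745 - 0.9700 * 1.00000000 * 0.35494402 = 0.0612


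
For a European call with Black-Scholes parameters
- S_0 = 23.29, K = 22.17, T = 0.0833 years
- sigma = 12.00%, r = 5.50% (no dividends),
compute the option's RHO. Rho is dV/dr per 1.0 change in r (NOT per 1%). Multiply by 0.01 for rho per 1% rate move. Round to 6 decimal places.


Answer: Rho = 1.724290

Derivation:
d1 = 1.5725929160; d2 = 1.5379588287
phi(d1) = 0.1158495662; exp(-qT) = 1.0000000000; exp(-rT) = 0.9954289791
N(d2) = 0.9379706591
Rho = K*T*exp(-rT)*N(d2) = 22.1700 * 0.0833 * 0.9954289791 * 0.9379706591 = 1.724290


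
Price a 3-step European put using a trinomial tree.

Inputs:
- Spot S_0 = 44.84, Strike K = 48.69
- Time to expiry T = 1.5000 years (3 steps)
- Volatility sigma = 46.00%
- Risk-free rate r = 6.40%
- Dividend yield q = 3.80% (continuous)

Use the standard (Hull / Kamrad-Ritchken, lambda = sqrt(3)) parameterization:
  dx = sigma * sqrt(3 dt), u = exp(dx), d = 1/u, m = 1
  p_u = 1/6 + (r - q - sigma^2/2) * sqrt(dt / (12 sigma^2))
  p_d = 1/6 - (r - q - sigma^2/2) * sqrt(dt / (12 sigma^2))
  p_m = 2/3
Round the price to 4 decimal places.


dt = T/N = 0.500000; dx = sigma*sqrt(3*dt) = 0.563383
u = exp(dx) = 1.756604; d = 1/u = 0.569280
p_u = 0.131256, p_m = 0.666667, p_d = 0.202078
Discount per step: exp(-r*dt) = 0.968507
Stock lattice S(k, j) with j the centered position index:
  k=0: S(0,+0) = 44.8400
  k=1: S(1,-1) = 25.5265; S(1,+0) = 44.8400; S(1,+1) = 78.7661
  k=2: S(2,-2) = 14.5317; S(2,-1) = 25.5265; S(2,+0) = 44.8400; S(2,+1) = 78.7661; S(2,+2) = 138.3610
  k=3: S(3,-3) = 8.2726; S(3,-2) = 14.5317; S(3,-1) = 25.5265; S(3,+0) = 44.8400; S(3,+1) = 78.7661; S(3,+2) = 138.3610; S(3,+3) = 243.0455
Terminal payoffs V(N, j) = max(K - S_T, 0):
  V(3,-3) = 40.417368; V(3,-2) = 34.158259; V(3,-1) = 23.163479; V(3,+0) = 3.850000; V(3,+1) = 0.000000; V(3,+2) = 0.000000; V(3,+3) = 0.000000
Backward induction: V(k, j) = exp(-r*dt) * [p_u * V(k+1, j+1) + p_m * V(k+1, j) + p_d * V(k+1, j-1)]
  V(2,-2) = exp(-r*dt) * [p_u*23.163479 + p_m*34.158259 + p_d*40.417368] = 32.909814
  V(2,-1) = exp(-r*dt) * [p_u*3.850000 + p_m*23.163479 + p_d*34.158259] = 22.130644
  V(2,+0) = exp(-r*dt) * [p_u*0.000000 + p_m*3.850000 + p_d*23.163479] = 7.019243
  V(2,+1) = exp(-r*dt) * [p_u*0.000000 + p_m*0.000000 + p_d*3.850000] = 0.753498
  V(2,+2) = exp(-r*dt) * [p_u*0.000000 + p_m*0.000000 + p_d*0.000000] = 0.000000
  V(1,-1) = exp(-r*dt) * [p_u*7.019243 + p_m*22.130644 + p_d*32.909814] = 21.622316
  V(1,+0) = exp(-r*dt) * [p_u*0.753498 + p_m*7.019243 + p_d*22.130644] = 8.959177
  V(1,+1) = exp(-r*dt) * [p_u*0.000000 + p_m*0.753498 + p_d*7.019243] = 1.860273
  V(0,+0) = exp(-r*dt) * [p_u*1.860273 + p_m*8.959177 + p_d*21.622316] = 10.252945

Answer: Price = V(0,0) = 10.2529


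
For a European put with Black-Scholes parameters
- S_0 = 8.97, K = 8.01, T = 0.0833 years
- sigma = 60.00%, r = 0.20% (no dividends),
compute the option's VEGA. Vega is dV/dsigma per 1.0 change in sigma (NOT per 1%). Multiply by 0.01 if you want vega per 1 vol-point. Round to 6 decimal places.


Answer: Vega = 0.784741

Derivation:
d1 = 0.7412091680; d2 = 0.5680387317
phi(d1) = 0.3031177156; exp(-qT) = 1.0000000000; exp(-rT) = 0.9998334139
Vega = S * exp(-qT) * phi(d1) * sqrt(T) = 8.9700 * 1.0000000000 * 0.3031177156 * 0.2886173938 = 0.784741


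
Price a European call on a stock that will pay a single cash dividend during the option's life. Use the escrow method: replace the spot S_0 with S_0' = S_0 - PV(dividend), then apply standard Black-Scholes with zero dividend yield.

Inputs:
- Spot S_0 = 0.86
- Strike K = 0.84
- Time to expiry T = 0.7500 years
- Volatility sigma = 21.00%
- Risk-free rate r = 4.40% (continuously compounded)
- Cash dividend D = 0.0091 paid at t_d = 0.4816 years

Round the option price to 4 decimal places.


Answer: Price = 0.0814

Derivation:
PV(D) = D * exp(-r * t_d) = 0.0091 * 0.97903254 = 0.00890920
S_0' = S_0 - PV(D) = 0.8600 - 0.00890920 = 0.85109080
d1 = (ln(S_0'/K) + (r + sigma^2/2)*T) / (sigma*sqrt(T)) = 0.34451004
d2 = d1 - sigma*sqrt(T) = 0.16264470
exp(-rT) = 0.96753856
N(d1) = 0.63476863; N(d2) = 0.56460091
C = S_0' * N(d1) - K * exp(-rT) * N(d2) = 0.85109080 * 0.63476863 - 0.8400 * 0.96753856 * 0.56460091 = 0.0814


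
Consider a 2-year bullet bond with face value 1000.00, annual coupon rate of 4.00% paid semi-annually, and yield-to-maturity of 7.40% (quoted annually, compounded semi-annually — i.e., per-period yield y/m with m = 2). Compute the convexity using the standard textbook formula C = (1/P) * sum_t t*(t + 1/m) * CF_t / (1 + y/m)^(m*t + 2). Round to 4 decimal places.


Answer: Convexity = 4.4634

Derivation:
Coupon per period c = face * coupon_rate / m = 20.000000
Periods per year m = 2; per-period yield y/m = 0.037000
Number of cashflows N = 4
Cashflows (t years, CF_t, discount factor 1/(1+y/m)^(m*t), PV):
  t = 0.5000: CF_t = 20.000000, DF = 0.964320, PV = 19.286403
  t = 1.0000: CF_t = 20.000000, DF = 0.929913, PV = 18.598267
  t = 1.5000: CF_t = 20.000000, DF = 0.896734, PV = 17.934684
  t = 2.0000: CF_t = 1020.000000, DF = 0.864739, PV = 882.033634
Price P = sum_t PV_t = 937.852988
Convexity numerator sum_t t*(t + 1/m) * CF_t / (1+y/m)^(m*t + 2):
  t = 0.5000: term = 8.967342
  t = 1.0000: term = 25.942166
  t = 1.5000: term = 50.033106
  t = 2.0000: term = 4101.074302
Convexity = (1/P) * sum = 4186.016916 / 937.852988 = 4.463404


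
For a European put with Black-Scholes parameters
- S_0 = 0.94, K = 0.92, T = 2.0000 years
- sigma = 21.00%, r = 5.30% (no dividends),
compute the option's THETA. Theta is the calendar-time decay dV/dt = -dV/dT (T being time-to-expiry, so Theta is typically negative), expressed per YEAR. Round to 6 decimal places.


Answer: Theta = -0.006484

Derivation:
d1 = 0.5778281495; d2 = 0.2808433015
phi(d1) = 0.3376041518; exp(-qT) = 1.0000000000; exp(-rT) = 0.8994246481
Theta = -S*exp(-qT)*phi(d1)*sigma/(2*sqrt(T)) + r*K*exp(-rT)*N(-d2) - q*S*exp(-qT)*N(-d1)
N(-d1) = 0.2816900742; N(-d2) = 0.3894152949; sqrt(T) = 1.4142135624
Term 1 = -0.9400 * 1.0000000000 * 0.3376041518 * 0.2100 / (2 * 1.4142135624) = -0.0235618797
Term 2 = 0.0530 * 0.9200 * 0.8994246481 * 0.3894152949 = 0.0170781761
Term 3 = 0 (no dividend yield, q = 0)
Theta = -0.0235618797 + (0.0170781761) + (0.0000000000) = -0.006484


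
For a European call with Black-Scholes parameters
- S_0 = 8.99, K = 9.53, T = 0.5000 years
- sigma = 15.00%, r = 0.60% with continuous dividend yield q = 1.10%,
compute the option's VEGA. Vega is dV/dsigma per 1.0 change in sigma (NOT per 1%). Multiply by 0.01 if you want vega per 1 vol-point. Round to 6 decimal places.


Answer: Vega = 2.202610

Derivation:
d1 = -0.5204953542; d2 = -0.6265613714
phi(d1) = 0.3484027154; exp(-qT) = 0.9945150973; exp(-rT) = 0.9970044955
Vega = S * exp(-qT) * phi(d1) * sqrt(T) = 8.9900 * 0.9945150973 * 0.3484027154 * 0.7071067812 = 2.202610


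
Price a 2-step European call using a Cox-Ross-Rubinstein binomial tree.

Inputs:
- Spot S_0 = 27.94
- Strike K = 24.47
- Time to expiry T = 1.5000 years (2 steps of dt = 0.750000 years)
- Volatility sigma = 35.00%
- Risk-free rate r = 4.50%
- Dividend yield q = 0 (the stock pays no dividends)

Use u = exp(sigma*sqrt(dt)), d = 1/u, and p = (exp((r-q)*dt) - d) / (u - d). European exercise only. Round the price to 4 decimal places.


Answer: Price = V(0,0) = 7.3954

Derivation:
dt = T/N = 0.750000
u = exp(sigma*sqrt(dt)) = 1.354062; d = 1/u = 0.738519
p = (exp((r-q)*dt) - d) / (u - d) = 0.480563
Discount per step: exp(-r*dt) = 0.966813
Stock lattice S(k, i) with i counting down-moves:
  k=0: S(0,0) = 27.9400
  k=1: S(1,0) = 37.8325; S(1,1) = 20.6342
  k=2: S(2,0) = 51.2275; S(2,1) = 27.9400; S(2,2) = 15.2388
Terminal payoffs V(N, i) = max(S_T - K, 0):
  V(2,0) = 26.757533; V(2,1) = 3.470000; V(2,2) = 0.000000
Backward induction: V(k, i) = exp(-r*dt) * [p * V(k+1, i) + (1-p) * V(k+1, i+1)].
  V(1,0) = exp(-r*dt) * [p*26.757533 + (1-p)*3.470000] = 14.174571
  V(1,1) = exp(-r*dt) * [p*3.470000 + (1-p)*0.000000] = 1.612213
  V(0,0) = exp(-r*dt) * [p*14.174571 + (1-p)*1.612213] = 7.395365


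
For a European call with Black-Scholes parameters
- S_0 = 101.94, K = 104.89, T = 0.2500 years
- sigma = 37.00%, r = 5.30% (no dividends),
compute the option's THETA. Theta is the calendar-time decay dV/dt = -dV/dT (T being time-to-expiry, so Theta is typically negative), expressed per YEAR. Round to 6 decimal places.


Answer: Theta = -17.408247

Derivation:
d1 = 0.0099174213; d2 = -0.1750825787
phi(d1) = 0.3989226619; exp(-qT) = 1.0000000000; exp(-rT) = 0.9868373948
Theta = -S*exp(-qT)*phi(d1)*sigma/(2*sqrt(T)) - r*K*exp(-rT)*N(d2) + q*S*exp(-qT)*N(d1)
N(d1) = 0.5039564138; N(d2) = 0.4305073735; sqrt(T) = 0.5000000000
Term 1 = -101.9400 * 1.0000000000 * 0.3989226619 * 0.3700 / (2 * 0.5000000000) = -15.0464851770
Term 2 = -0.0530 * 104.8900 * 0.9868373948 * 0.4305073735 = -2.3617620906
Term 3 = 0 (no dividend yield, q = 0)
Theta = -15.0464851770 + (-2.3617620906) + (0.0000000000) = -17.408247


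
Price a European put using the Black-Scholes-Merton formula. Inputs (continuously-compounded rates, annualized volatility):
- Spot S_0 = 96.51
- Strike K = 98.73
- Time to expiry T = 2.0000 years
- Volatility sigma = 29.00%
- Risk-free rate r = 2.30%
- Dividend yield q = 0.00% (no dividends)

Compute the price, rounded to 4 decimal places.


d1 = (ln(S/K) + (r - q + 0.5*sigma^2) * T) / (sigma * sqrt(T)) = 0.26177039
d2 = d1 - sigma * sqrt(T) = -0.14835154
exp(-rT) = 0.95504196; exp(-qT) = 1.00000000
P = K * exp(-rT) * N(-d2) - S_0 * exp(-qT) * N(-d1)
N(-d1) = 0.39674923; N(-d2) = 0.55896733
P = 98.7300 * 0.95504196 * 0.55896733 - 96.5100 * 1.00000000 * 0.39674923 = 14.4155

Answer: Price = 14.4155


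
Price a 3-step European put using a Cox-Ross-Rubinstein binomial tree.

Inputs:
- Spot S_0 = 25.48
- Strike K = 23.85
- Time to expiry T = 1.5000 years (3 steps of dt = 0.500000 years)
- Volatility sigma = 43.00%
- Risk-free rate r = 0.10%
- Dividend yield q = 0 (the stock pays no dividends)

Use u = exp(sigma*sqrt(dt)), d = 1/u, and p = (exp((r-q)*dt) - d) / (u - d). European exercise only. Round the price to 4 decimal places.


Answer: Price = V(0,0) = 4.7044

Derivation:
dt = T/N = 0.500000
u = exp(sigma*sqrt(dt)) = 1.355345; d = 1/u = 0.737820
p = (exp((r-q)*dt) - d) / (u - d) = 0.425376
Discount per step: exp(-r*dt) = 0.999500
Stock lattice S(k, i) with i counting down-moves:
  k=0: S(0,0) = 25.4800
  k=1: S(1,0) = 34.5342; S(1,1) = 18.7996
  k=2: S(2,0) = 46.8057; S(2,1) = 25.4800; S(2,2) = 13.8707
  k=3: S(3,0) = 63.4379; S(3,1) = 34.5342; S(3,2) = 18.7996; S(3,3) = 10.2341
Terminal payoffs V(N, i) = max(K - S_T, 0):
  V(3,0) = 0.000000; V(3,1) = 0.000000; V(3,2) = 5.050356; V(3,3) = 13.615892
Backward induction: V(k, i) = exp(-r*dt) * [p * V(k+1, i) + (1-p) * V(k+1, i+1)].
  V(2,0) = exp(-r*dt) * [p*0.000000 + (1-p)*0.000000] = 0.000000
  V(2,1) = exp(-r*dt) * [p*0.000000 + (1-p)*5.050356] = 2.900604
  V(2,2) = exp(-r*dt) * [p*5.050356 + (1-p)*13.615892] = 9.967332
  V(1,0) = exp(-r*dt) * [p*0.000000 + (1-p)*2.900604] = 1.665923
  V(1,1) = exp(-r*dt) * [p*2.900604 + (1-p)*9.967332] = 6.957835
  V(0,0) = exp(-r*dt) * [p*1.665923 + (1-p)*6.957835] = 4.704429
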